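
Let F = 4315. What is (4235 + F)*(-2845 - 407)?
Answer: -27804600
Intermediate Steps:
(4235 + F)*(-2845 - 407) = (4235 + 4315)*(-2845 - 407) = 8550*(-3252) = -27804600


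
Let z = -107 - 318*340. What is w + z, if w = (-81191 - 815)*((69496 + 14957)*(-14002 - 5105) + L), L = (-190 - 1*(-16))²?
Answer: 132325963560943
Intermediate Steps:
L = 30276 (L = (-190 + 16)² = (-174)² = 30276)
z = -108227 (z = -107 - 108120 = -108227)
w = 132325963669170 (w = (-81191 - 815)*((69496 + 14957)*(-14002 - 5105) + 30276) = -82006*(84453*(-19107) + 30276) = -82006*(-1613643471 + 30276) = -82006*(-1613613195) = 132325963669170)
w + z = 132325963669170 - 108227 = 132325963560943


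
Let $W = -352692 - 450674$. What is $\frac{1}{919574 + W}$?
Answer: $\frac{1}{116208} \approx 8.6053 \cdot 10^{-6}$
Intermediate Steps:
$W = -803366$ ($W = -352692 - 450674 = -803366$)
$\frac{1}{919574 + W} = \frac{1}{919574 - 803366} = \frac{1}{116208}$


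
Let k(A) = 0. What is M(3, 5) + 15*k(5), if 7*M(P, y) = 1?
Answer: ⅐ ≈ 0.14286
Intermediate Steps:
M(P, y) = ⅐ (M(P, y) = (⅐)*1 = ⅐)
M(3, 5) + 15*k(5) = ⅐ + 15*0 = ⅐ + 0 = ⅐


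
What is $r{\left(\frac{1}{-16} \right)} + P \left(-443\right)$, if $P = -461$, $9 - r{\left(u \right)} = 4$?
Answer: $204228$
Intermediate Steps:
$r{\left(u \right)} = 5$ ($r{\left(u \right)} = 9 - 4 = 5$)
$r{\left(\frac{1}{-16} \right)} + P \left(-443\right) = 5 - -204223 = 5 + 204223 = 204228$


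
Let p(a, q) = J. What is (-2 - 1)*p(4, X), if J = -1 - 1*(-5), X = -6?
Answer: -12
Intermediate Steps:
J = 4 (J = -1 + 5 = 4)
p(a, q) = 4
(-2 - 1)*p(4, X) = (-2 - 1)*4 = -3*4 = -12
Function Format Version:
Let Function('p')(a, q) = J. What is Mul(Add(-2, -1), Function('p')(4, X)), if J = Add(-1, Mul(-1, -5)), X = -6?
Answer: -12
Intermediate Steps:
J = 4 (J = Add(-1, 5) = 4)
Function('p')(a, q) = 4
Mul(Add(-2, -1), Function('p')(4, X)) = Mul(Add(-2, -1), 4) = Mul(-3, 4) = -12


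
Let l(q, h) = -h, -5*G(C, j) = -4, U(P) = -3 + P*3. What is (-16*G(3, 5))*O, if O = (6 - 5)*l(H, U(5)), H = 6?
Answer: 768/5 ≈ 153.60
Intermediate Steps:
U(P) = -3 + 3*P
G(C, j) = ⅘ (G(C, j) = -⅕*(-4) = ⅘)
O = -12 (O = (6 - 5)*(-(-3 + 3*5)) = 1*(-(-3 + 15)) = 1*(-1*12) = 1*(-12) = -12)
(-16*G(3, 5))*O = -16*⅘*(-12) = -64/5*(-12) = 768/5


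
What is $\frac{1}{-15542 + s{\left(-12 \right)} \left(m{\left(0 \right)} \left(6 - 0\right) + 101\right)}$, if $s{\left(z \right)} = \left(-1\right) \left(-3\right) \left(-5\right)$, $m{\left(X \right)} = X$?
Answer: $- \frac{1}{17057} \approx -5.8627 \cdot 10^{-5}$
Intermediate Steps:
$s{\left(z \right)} = -15$ ($s{\left(z \right)} = 3 \left(-5\right) = -15$)
$\frac{1}{-15542 + s{\left(-12 \right)} \left(m{\left(0 \right)} \left(6 - 0\right) + 101\right)} = \frac{1}{-15542 - 15 \left(0 \left(6 - 0\right) + 101\right)} = \frac{1}{-15542 - 15 \left(0 \left(6 + 0\right) + 101\right)} = \frac{1}{-15542 - 15 \left(0 \cdot 6 + 101\right)} = \frac{1}{-15542 - 15 \left(0 + 101\right)} = \frac{1}{-15542 - 1515} = \frac{1}{-17057} = - \frac{1}{17057}$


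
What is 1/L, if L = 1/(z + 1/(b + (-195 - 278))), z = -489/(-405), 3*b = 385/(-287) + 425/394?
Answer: 414502367/343901565 ≈ 1.2053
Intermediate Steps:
b = -1415/16154 (b = (385/(-287) + 425/394)/3 = (385*(-1/287) + 425*(1/394))/3 = (-55/41 + 425/394)/3 = (1/3)*(-4245/16154) = -1415/16154 ≈ -0.087594)
z = 163/135 (z = -489*(-1/405) = 163/135 ≈ 1.2074)
L = 343901565/414502367 (L = 1/(163/135 + 1/(-1415/16154 + (-195 - 278))) = 1/(163/135 + 1/(-1415/16154 - 473)) = 1/(163/135 + 1/(-7642257/16154)) = 1/(163/135 - 16154/7642257) = 1/(414502367/343901565) = 343901565/414502367 ≈ 0.82967)
1/L = 1/(343901565/414502367) = 414502367/343901565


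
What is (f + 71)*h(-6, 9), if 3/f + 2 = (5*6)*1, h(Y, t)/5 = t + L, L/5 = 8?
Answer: 69685/4 ≈ 17421.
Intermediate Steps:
L = 40 (L = 5*8 = 40)
h(Y, t) = 200 + 5*t (h(Y, t) = 5*(t + 40) = 5*(40 + t) = 200 + 5*t)
f = 3/28 (f = 3/(-2 + (5*6)*1) = 3/(-2 + 30*1) = 3/(-2 + 30) = 3/28 ≈ 0.10714)
(f + 71)*h(-6, 9) = (3/28 + 71)*(200 + 5*9) = 1991*(200 + 45)/28 = (1991/28)*245 = 69685/4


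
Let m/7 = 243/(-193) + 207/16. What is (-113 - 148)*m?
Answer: -65887101/3088 ≈ -21337.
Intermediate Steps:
m = 252441/3088 (m = 7*(243/(-193) + 207/16) = 7*(243*(-1/193) + 207*(1/16)) = 7*(-243/193 + 207/16) = 7*(36063/3088) = 252441/3088 ≈ 81.749)
(-113 - 148)*m = (-113 - 148)*(252441/3088) = -261*252441/3088 = -65887101/3088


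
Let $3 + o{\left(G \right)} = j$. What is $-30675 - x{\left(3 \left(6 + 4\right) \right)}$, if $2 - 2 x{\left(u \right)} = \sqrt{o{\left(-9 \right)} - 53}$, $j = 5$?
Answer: $-30676 + \frac{i \sqrt{51}}{2} \approx -30676.0 + 3.5707 i$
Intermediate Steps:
$o{\left(G \right)} = 2$ ($o{\left(G \right)} = -3 + 5 = 2$)
$x{\left(u \right)} = 1 - \frac{i \sqrt{51}}{2}$ ($x{\left(u \right)} = 1 - \frac{\sqrt{2 - 53}}{2} = 1 - \frac{\sqrt{-51}}{2} = 1 - \frac{i \sqrt{51}}{2}$)
$-30675 - x{\left(3 \left(6 + 4\right) \right)} = -30675 - \left(1 - \frac{i \sqrt{51}}{2}\right) = -30676 + \frac{i \sqrt{51}}{2}$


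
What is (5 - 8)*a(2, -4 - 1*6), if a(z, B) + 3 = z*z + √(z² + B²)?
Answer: -3 - 6*√26 ≈ -33.594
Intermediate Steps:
a(z, B) = -3 + z² + √(B² + z²) (a(z, B) = -3 + (z*z + √(z² + B²)) = -3 + (z² + √(B² + z²)) = -3 + z² + √(B² + z²))
(5 - 8)*a(2, -4 - 1*6) = (5 - 8)*(-3 + 2² + √((-4 - 1*6)² + 2²)) = -3*(-3 + 4 + √((-4 - 6)² + 4)) = -3*(-3 + 4 + √((-10)² + 4)) = -3*(-3 + 4 + √(100 + 4)) = -3*(-3 + 4 + √104) = -3*(-3 + 4 + 2*√26) = -3*(1 + 2*√26) = -3 - 6*√26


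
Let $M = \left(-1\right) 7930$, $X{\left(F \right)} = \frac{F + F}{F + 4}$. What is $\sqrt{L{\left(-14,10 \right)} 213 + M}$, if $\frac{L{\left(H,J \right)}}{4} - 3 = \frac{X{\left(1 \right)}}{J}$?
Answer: $\frac{i \sqrt{133498}}{5} \approx 73.075 i$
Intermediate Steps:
$X{\left(F \right)} = \frac{2 F}{4 + F}$
$L{\left(H,J \right)} = 12 + \frac{8}{5 J}$ ($L{\left(H,J \right)} = 12 + 4 \frac{2 \cdot 1 \frac{1}{4 + 1}}{J} = 12 + 4 \frac{2 \cdot 1 \cdot \frac{1}{5}}{J} = 12 + 4 \frac{2}{5 J} = 12 + \frac{8}{5 J}$)
$M = -7930$
$\sqrt{L{\left(-14,10 \right)} 213 + M} = \sqrt{\left(12 + \frac{8}{5 \cdot 10}\right) 213 - 7930} = \sqrt{\left(12 + \frac{8}{5} \cdot \frac{1}{10}\right) 213 - 7930} = \sqrt{\left(12 + \frac{4}{25}\right) 213 - 7930} = \sqrt{\frac{304}{25} \cdot 213 - 7930} = \sqrt{\frac{64752}{25} - 7930} = \sqrt{- \frac{133498}{25}} = \frac{i \sqrt{133498}}{5}$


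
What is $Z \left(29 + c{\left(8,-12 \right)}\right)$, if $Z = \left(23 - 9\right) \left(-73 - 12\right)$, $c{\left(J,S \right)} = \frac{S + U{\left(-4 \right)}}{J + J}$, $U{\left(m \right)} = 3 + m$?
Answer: $- \frac{268345}{8} \approx -33543.0$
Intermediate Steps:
$c{\left(J,S \right)} = \frac{-1 + S}{2 J}$ ($c{\left(J,S \right)} = \frac{S + \left(3 - 4\right)}{J + J} = \frac{S - 1}{2 J} = \left(-1 + S\right) \frac{1}{2 J} = \frac{-1 + S}{2 J}$)
$Z = -1190$ ($Z = 14 \left(-85\right) = -1190$)
$Z \left(29 + c{\left(8,-12 \right)}\right) = - 1190 \left(29 + \frac{-1 - 12}{2 \cdot 8}\right) = - 1190 \left(29 + \frac{1}{2} \cdot \frac{1}{8} \left(-13\right)\right) = - 1190 \left(29 - \frac{13}{16}\right) = \left(-1190\right) \frac{451}{16} = - \frac{268345}{8}$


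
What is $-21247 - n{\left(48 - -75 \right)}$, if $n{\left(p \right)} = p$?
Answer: $-21370$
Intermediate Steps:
$-21247 - n{\left(48 - -75 \right)} = -21247 - \left(48 - -75\right) = -21247 - \left(48 + 75\right) = -21247 - 123 = -21370$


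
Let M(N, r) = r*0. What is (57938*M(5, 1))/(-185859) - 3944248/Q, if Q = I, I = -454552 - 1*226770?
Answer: 1972124/340661 ≈ 5.7891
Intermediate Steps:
I = -681322 (I = -454552 - 226770 = -681322)
Q = -681322
M(N, r) = 0
(57938*M(5, 1))/(-185859) - 3944248/Q = (57938*0)/(-185859) - 3944248/(-681322) = 0*(-1/185859) - 3944248*(-1/681322) = 0 + 1972124/340661 = 1972124/340661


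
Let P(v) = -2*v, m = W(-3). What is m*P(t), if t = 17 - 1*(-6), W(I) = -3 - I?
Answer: 0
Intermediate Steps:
m = 0 (m = -3 - 1*(-3) = -3 + 3 = 0)
t = 23 (t = 17 + 6 = 23)
m*P(t) = 0*(-2*23) = 0*(-46) = 0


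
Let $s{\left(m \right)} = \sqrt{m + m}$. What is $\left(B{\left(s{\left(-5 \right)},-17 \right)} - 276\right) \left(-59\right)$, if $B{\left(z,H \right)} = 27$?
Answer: $14691$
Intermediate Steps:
$s{\left(m \right)} = \sqrt{2} \sqrt{m}$ ($s{\left(m \right)} = \sqrt{2 m} = \sqrt{2} \sqrt{m}$)
$\left(B{\left(s{\left(-5 \right)},-17 \right)} - 276\right) \left(-59\right) = \left(27 - 276\right) \left(-59\right) = \left(-249\right) \left(-59\right) = 14691$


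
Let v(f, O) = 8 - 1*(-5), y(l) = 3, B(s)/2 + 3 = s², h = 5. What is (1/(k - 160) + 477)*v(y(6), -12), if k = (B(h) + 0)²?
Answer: 11012989/1776 ≈ 6201.0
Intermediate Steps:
B(s) = -6 + 2*s²
v(f, O) = 13 (v(f, O) = 8 + 5 = 13)
k = 1936 (k = ((-6 + 2*5²) + 0)² = ((-6 + 2*25) + 0)² = ((-6 + 50) + 0)² = (44 + 0)² = 44² = 1936)
(1/(k - 160) + 477)*v(y(6), -12) = (1/(1936 - 160) + 477)*13 = (1/1776 + 477)*13 = (847153/1776)*13 = 11012989/1776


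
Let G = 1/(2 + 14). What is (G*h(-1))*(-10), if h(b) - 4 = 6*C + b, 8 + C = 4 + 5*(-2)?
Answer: 405/8 ≈ 50.625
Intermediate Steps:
G = 1/16 ≈ 0.062500
C = -14 (C = -8 + (4 + 5*(-2)) = -8 + (4 - 10) = -8 - 6 = -14)
h(b) = -80 + b (h(b) = 4 + (6*(-14) + b) = 4 + (-84 + b) = -80 + b)
(G*h(-1))*(-10) = ((-80 - 1)/16)*(-10) = ((1/16)*(-81))*(-10) = -81/16*(-10) = 405/8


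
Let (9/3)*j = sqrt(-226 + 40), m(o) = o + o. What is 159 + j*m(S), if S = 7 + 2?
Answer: 159 + 6*I*sqrt(186) ≈ 159.0 + 81.829*I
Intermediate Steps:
S = 9
m(o) = 2*o
j = I*sqrt(186)/3 (j = sqrt(-226 + 40)/3 = sqrt(-186)/3 = (I*sqrt(186))/3 = I*sqrt(186)/3 ≈ 4.5461*I)
159 + j*m(S) = 159 + (I*sqrt(186)/3)*(2*9) = 159 + (I*sqrt(186)/3)*18 = 159 + 6*I*sqrt(186)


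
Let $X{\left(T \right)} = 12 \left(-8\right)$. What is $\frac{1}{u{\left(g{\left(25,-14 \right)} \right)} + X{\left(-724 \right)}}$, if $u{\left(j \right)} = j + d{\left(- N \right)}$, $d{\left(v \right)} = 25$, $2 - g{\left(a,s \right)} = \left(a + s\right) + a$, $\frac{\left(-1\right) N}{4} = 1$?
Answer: $- \frac{1}{105} \approx -0.0095238$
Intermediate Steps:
$N = -4$ ($N = \left(-4\right) 1 = -4$)
$g{\left(a,s \right)} = 2 - s - 2 a$ ($g{\left(a,s \right)} = 2 - \left(\left(a + s\right) + a\right) = 2 - \left(s + 2 a\right) = 2 - s - 2 a$)
$X{\left(T \right)} = -96$
$u{\left(j \right)} = 25 + j$ ($u{\left(j \right)} = j + 25 = 25 + j$)
$\frac{1}{u{\left(g{\left(25,-14 \right)} \right)} + X{\left(-724 \right)}} = \frac{1}{\left(25 - 34\right) - 96} = \frac{1}{-9 - 96} = \frac{1}{-105} = - \frac{1}{105}$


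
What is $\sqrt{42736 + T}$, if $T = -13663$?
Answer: $\sqrt{29073} \approx 170.51$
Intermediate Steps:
$\sqrt{42736 + T} = \sqrt{42736 - 13663} = \sqrt{29073}$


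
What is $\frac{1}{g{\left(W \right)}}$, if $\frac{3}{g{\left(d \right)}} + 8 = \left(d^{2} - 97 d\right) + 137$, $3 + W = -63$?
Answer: $3629$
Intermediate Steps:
$W = -66$ ($W = -3 - 63 = -66$)
$g{\left(d \right)} = \frac{3}{129 + d^{2} - 97 d}$ ($g{\left(d \right)} = \frac{3}{-8 + \left(\left(d^{2} - 97 d\right) + 137\right)} = \frac{3}{-8 + \left(137 + d^{2} - 97 d\right)} = \frac{3}{129 + d^{2} - 97 d}$)
$\frac{1}{g{\left(W \right)}} = \frac{1}{3 \frac{1}{129 + \left(-66\right)^{2} - -6402}} = \frac{1}{3 \frac{1}{129 + 4356 + 6402}} = \frac{1}{3 \cdot \frac{1}{10887}} = \frac{1}{\frac{1}{3629}} = 3629$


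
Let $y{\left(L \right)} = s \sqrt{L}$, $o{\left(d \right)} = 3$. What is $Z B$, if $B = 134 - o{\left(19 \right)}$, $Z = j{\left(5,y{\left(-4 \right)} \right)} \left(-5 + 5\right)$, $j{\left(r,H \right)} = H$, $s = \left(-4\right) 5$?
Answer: $0$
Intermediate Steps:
$s = -20$
$y{\left(L \right)} = - 20 \sqrt{L}$
$Z = 0$ ($Z = - 20 \sqrt{-4} \left(-5 + 5\right) = - 20 \cdot 2 i 0 = - 40 i 0 = 0$)
$B = 131$ ($B = 134 - 3 = 131$)
$Z B = 0 \cdot 131 = 0$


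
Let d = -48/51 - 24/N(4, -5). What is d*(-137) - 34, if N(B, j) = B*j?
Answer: -5904/85 ≈ -69.459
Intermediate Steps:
d = 22/85 (d = -48/51 - 24/(4*(-5)) = -48*1/51 - 24/(-20) = -16/17 - 24*(-1/20) = -16/17 + 6/5 = 22/85 ≈ 0.25882)
d*(-137) - 34 = (22/85)*(-137) - 34 = -3014/85 - 34 = -5904/85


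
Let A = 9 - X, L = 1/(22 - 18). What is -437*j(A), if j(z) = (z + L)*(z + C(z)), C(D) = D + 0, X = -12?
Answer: -780045/2 ≈ -3.9002e+5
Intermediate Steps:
C(D) = D
L = ¼ (L = 1/4 = ¼ ≈ 0.25000)
A = 21 (A = 9 - 1*(-12) = 9 + 12 = 21)
j(z) = 2*z*(¼ + z) (j(z) = (z + ¼)*(z + z) = (¼ + z)*(2*z) = 2*z*(¼ + z))
-437*j(A) = -437*21*(1 + 4*21)/2 = -437*21*(1 + 84)/2 = -437*21*85/2 = -437*1785/2 = -780045/2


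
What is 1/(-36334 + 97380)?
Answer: 1/61046 ≈ 1.6381e-5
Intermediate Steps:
1/(-36334 + 97380) = 1/61046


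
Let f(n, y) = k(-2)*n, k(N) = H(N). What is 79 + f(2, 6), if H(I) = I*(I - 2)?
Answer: 95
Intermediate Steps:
H(I) = I*(-2 + I)
k(N) = N*(-2 + N)
f(n, y) = 8*n (f(n, y) = (-2*(-2 - 2))*n = (-2*(-4))*n = 8*n)
79 + f(2, 6) = 79 + 8*2 = 79 + 16 = 95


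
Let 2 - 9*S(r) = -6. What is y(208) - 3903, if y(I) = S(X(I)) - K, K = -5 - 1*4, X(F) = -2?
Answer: -35038/9 ≈ -3893.1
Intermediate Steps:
S(r) = 8/9 (S(r) = 2/9 - ⅑*(-6) = 2/9 + ⅔ = 8/9)
K = -9 (K = -5 - 4 = -9)
y(I) = 89/9 (y(I) = 8/9 - 1*(-9) = 8/9 + 9 = 89/9)
y(208) - 3903 = 89/9 - 3903 = -35038/9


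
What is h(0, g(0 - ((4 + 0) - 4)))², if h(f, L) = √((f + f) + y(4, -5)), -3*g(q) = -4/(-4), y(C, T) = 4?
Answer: 4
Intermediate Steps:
g(q) = -⅓ (g(q) = -(-4)/(3*(-4)) = -(-4)*(-1)/(3*4) = -⅓*1 = -⅓)
h(f, L) = √(4 + 2*f) (h(f, L) = √((f + f) + 4) = √(2*f + 4) = √(4 + 2*f))
h(0, g(0 - ((4 + 0) - 4)))² = (√(4 + 2*0))² = (√(4 + 0))² = (√4)² = 2² = 4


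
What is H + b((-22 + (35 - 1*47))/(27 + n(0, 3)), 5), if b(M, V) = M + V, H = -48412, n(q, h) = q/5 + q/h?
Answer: -1307023/27 ≈ -48408.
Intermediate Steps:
n(q, h) = q/5 + q/h (n(q, h) = q*(⅕) + q/h = q/5 + q/h)
H + b((-22 + (35 - 1*47))/(27 + n(0, 3)), 5) = -48412 + ((-22 + (35 - 1*47))/(27 + ((⅕)*0 + 0/3)) + 5) = -48412 + ((-22 + (35 - 47))/(27 + (0 + 0*(⅓))) + 5) = -48412 + ((-22 - 12)/(27 + (0 + 0)) + 5) = -48412 + (-34/(27 + 0) + 5) = -48412 + (-34/27 + 5) = -48412 + 101/27 = -1307023/27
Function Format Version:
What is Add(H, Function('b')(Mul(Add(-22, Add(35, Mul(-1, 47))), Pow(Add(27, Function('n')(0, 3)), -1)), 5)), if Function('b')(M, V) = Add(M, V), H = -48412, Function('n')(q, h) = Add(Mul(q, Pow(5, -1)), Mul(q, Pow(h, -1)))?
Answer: Rational(-1307023, 27) ≈ -48408.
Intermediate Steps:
Function('n')(q, h) = Add(Mul(Rational(1, 5), q), Mul(q, Pow(h, -1))) (Function('n')(q, h) = Add(Mul(q, Rational(1, 5)), Mul(q, Pow(h, -1))) = Add(Mul(Rational(1, 5), q), Mul(q, Pow(h, -1))))
Add(H, Function('b')(Mul(Add(-22, Add(35, Mul(-1, 47))), Pow(Add(27, Function('n')(0, 3)), -1)), 5)) = Add(-48412, Add(Mul(Add(-22, Add(35, Mul(-1, 47))), Pow(Add(27, Add(Mul(Rational(1, 5), 0), Mul(0, Pow(3, -1)))), -1)), 5)) = Add(-48412, Add(Mul(Add(-22, Add(35, -47)), Pow(Add(27, Add(0, Mul(0, Rational(1, 3)))), -1)), 5)) = Add(-48412, Add(Mul(Add(-22, -12), Pow(Add(27, Add(0, 0)), -1)), 5)) = Add(-48412, Add(Mul(-34, Pow(Add(27, 0), -1)), 5)) = Add(-48412, Add(Mul(-34, Pow(27, -1)), 5)) = Add(-48412, Add(Mul(-34, Rational(1, 27)), 5)) = Add(-48412, Add(Rational(-34, 27), 5)) = Add(-48412, Rational(101, 27)) = Rational(-1307023, 27)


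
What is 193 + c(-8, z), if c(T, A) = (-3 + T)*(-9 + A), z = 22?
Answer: 50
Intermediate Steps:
c(T, A) = (-9 + A)*(-3 + T)
193 + c(-8, z) = 193 + (27 - 9*(-8) - 3*22 + 22*(-8)) = 193 + (27 + 72 - 66 - 176) = 193 - 143 = 50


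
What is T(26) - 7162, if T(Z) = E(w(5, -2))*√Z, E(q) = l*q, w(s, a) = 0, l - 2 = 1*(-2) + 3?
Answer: -7162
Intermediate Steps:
l = 3 (l = 2 + (1*(-2) + 3) = 2 + (-2 + 3) = 2 + 1 = 3)
E(q) = 3*q
T(Z) = 0 (T(Z) = (3*0)*√Z = 0*√Z = 0)
T(26) - 7162 = 0 - 7162 = -7162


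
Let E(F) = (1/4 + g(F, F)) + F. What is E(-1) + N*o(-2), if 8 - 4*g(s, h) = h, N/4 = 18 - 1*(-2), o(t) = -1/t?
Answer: 83/2 ≈ 41.500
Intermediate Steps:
N = 80 (N = 4*(18 - 1*(-2)) = 4*(18 + 2) = 4*20 = 80)
g(s, h) = 2 - h/4
E(F) = 9/4 + 3*F/4 (E(F) = (1/4 + (2 - F/4)) + F = (9/4 - F/4) + F = 9/4 + 3*F/4)
E(-1) + N*o(-2) = (9/4 + (3/4)*(-1)) + 80*(-1/(-2)) = (9/4 - 3/4) + 80*(-1*(-1/2)) = 3/2 + 80*(1/2) = 3/2 + 40 = 83/2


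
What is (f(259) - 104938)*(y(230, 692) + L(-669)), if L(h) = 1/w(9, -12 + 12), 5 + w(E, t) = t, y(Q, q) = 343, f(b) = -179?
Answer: -180170538/5 ≈ -3.6034e+7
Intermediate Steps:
w(E, t) = -5 + t
L(h) = -⅕ (L(h) = 1/(-5 + (-12 + 12)) = 1/(-5 + 0) = 1/(-5) = -⅕)
(f(259) - 104938)*(y(230, 692) + L(-669)) = (-179 - 104938)*(343 - ⅕) = -105117*1714/5 = -180170538/5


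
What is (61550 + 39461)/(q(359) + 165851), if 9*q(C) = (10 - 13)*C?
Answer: 303033/497194 ≈ 0.60949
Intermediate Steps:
q(C) = -C/3 (q(C) = ((10 - 13)*C)/9 = (-3*C)/9 = -C/3)
(61550 + 39461)/(q(359) + 165851) = (61550 + 39461)/(-1/3*359 + 165851) = 101011/(-359/3 + 165851) = 101011/(497194/3) = 101011*(3/497194) = 303033/497194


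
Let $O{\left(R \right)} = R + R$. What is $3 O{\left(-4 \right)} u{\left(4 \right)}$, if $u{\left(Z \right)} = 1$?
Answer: $-24$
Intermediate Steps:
$O{\left(R \right)} = 2 R$
$3 O{\left(-4 \right)} u{\left(4 \right)} = 3 \cdot 2 \left(-4\right) 1 = 3 \left(-8\right) 1 = \left(-24\right) 1 = -24$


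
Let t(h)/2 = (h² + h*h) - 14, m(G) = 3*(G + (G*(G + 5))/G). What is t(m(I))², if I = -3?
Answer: 64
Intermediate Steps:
m(G) = 15 + 6*G (m(G) = 3*(G + (G*(5 + G))/G) = 3*(G + (5 + G)) = 3*(5 + 2*G) = 15 + 6*G)
t(h) = -28 + 4*h² (t(h) = 2*((h² + h*h) - 14) = 2*((h² + h²) - 14) = 2*(2*h² - 14) = 2*(-14 + 2*h²) = -28 + 4*h²)
t(m(I))² = (-28 + 4*(15 + 6*(-3))²)² = (-28 + 4*(15 - 18)²)² = (-28 + 4*(-3)²)² = (-28 + 4*9)² = (-28 + 36)² = 8² = 64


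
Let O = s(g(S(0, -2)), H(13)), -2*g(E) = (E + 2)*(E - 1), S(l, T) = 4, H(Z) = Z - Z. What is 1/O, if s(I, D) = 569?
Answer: 1/569 ≈ 0.0017575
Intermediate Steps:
H(Z) = 0
g(E) = -(-1 + E)*(2 + E)/2 (g(E) = -(E + 2)*(E - 1)/2 = -(2 + E)*(-1 + E)/2 = -(-1 + E)*(2 + E)/2)
O = 569
1/O = 1/569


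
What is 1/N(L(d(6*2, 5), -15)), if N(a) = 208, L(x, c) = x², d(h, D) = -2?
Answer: 1/208 ≈ 0.0048077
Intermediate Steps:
1/N(L(d(6*2, 5), -15)) = 1/208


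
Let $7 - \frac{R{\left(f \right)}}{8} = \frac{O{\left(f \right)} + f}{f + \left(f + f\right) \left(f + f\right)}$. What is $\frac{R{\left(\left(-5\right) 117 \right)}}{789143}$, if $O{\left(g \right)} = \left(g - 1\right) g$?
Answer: $\frac{126304}{1845805477} \approx 6.8428 \cdot 10^{-5}$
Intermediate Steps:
$O{\left(g \right)} = g \left(-1 + g\right)$ ($O{\left(g \right)} = \left(-1 + g\right) g = g \left(-1 + g\right)$)
$R{\left(f \right)} = 56 - \frac{8 \left(f + f \left(-1 + f\right)\right)}{f + 4 f^{2}}$ ($R{\left(f \right)} = 56 - 8 \frac{f \left(-1 + f\right) + f}{f + \left(f + f\right) \left(f + f\right)} = 56 - 8 \frac{f + f \left(-1 + f\right)}{f + 2 f 2 f} = 56 - 8 \frac{f + f \left(-1 + f\right)}{f + 4 f^{2}} = 56 - \frac{8 \left(f + f \left(-1 + f\right)\right)}{f + 4 f^{2}}$)
$\frac{R{\left(\left(-5\right) 117 \right)}}{789143} = \frac{8 \frac{1}{1 + 4 \left(\left(-5\right) 117\right)} \left(7 + 27 \left(\left(-5\right) 117\right)\right)}{789143} = \frac{8 \left(7 + 27 \left(-585\right)\right)}{1 + 4 \left(-585\right)} \frac{1}{789143} = \frac{8 \left(7 - 15795\right)}{1 - 2340} \cdot \frac{1}{789143} = 8 \frac{1}{-2339} \left(-15788\right) \frac{1}{789143} = 8 \left(- \frac{1}{2339}\right) \left(-15788\right) \frac{1}{789143} = \frac{126304}{2339} \cdot \frac{1}{789143} = \frac{126304}{1845805477}$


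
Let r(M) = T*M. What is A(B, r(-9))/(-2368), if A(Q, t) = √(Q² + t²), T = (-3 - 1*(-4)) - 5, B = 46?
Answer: -√853/1184 ≈ -0.024667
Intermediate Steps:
T = -4 (T = (-3 + 4) - 5 = 1 - 5 = -4)
r(M) = -4*M
A(B, r(-9))/(-2368) = √(46² + (-4*(-9))²)/(-2368) = √(2116 + 36²)*(-1/2368) = √(2116 + 1296)*(-1/2368) = √3412*(-1/2368) = (2*√853)*(-1/2368) = -√853/1184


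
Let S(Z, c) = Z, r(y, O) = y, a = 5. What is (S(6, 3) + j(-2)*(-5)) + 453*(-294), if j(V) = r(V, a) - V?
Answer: -133176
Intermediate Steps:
j(V) = 0 (j(V) = V - V = 0)
(S(6, 3) + j(-2)*(-5)) + 453*(-294) = (6 + 0*(-5)) + 453*(-294) = (6 + 0) - 133182 = 6 - 133182 = -133176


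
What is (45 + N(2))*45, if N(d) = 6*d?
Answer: 2565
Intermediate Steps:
(45 + N(2))*45 = (45 + 6*2)*45 = (45 + 12)*45 = 57*45 = 2565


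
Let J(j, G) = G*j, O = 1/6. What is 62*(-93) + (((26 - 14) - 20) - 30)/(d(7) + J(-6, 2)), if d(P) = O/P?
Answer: -2898702/503 ≈ -5762.8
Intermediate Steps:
O = 1/6 ≈ 0.16667
d(P) = 1/(6*P)
62*(-93) + (((26 - 14) - 20) - 30)/(d(7) + J(-6, 2)) = 62*(-93) + (((26 - 14) - 20) - 30)/((1/6)/7 + 2*(-6)) = -5766 + ((12 - 20) - 30)/((1/6)*(1/7) - 12) = -5766 + (-8 - 30)/(1/42 - 12) = -5766 - 38/(-503/42) = -5766 - 38*(-42/503) = -5766 + 1596/503 = -2898702/503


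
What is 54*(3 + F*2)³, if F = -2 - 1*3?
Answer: -18522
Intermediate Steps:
F = -5 (F = -2 - 3 = -5)
54*(3 + F*2)³ = 54*(3 - 5*2)³ = 54*(3 - 10)³ = 54*(-7)³ = 54*(-343) = -18522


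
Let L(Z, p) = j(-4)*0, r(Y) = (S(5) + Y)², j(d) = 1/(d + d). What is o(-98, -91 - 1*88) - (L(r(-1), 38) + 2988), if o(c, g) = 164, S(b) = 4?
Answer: -2824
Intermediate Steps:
j(d) = 1/(2*d)
r(Y) = (4 + Y)²
L(Z, p) = 0 (L(Z, p) = ((½)/(-4))*0 = ((½)*(-¼))*0 = -⅛*0 = 0)
o(-98, -91 - 1*88) - (L(r(-1), 38) + 2988) = 164 - (0 + 2988) = 164 - 1*2988 = 164 - 2988 = -2824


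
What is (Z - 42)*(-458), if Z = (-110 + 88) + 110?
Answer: -21068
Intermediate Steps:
Z = 88 (Z = -22 + 110 = 88)
(Z - 42)*(-458) = (88 - 42)*(-458) = 46*(-458) = -21068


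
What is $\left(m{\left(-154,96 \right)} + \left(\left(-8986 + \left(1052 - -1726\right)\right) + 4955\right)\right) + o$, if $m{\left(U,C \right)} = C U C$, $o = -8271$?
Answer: $-1428788$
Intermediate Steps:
$m{\left(U,C \right)} = U C^{2}$
$\left(m{\left(-154,96 \right)} + \left(\left(-8986 + \left(1052 - -1726\right)\right) + 4955\right)\right) + o = \left(- 154 \cdot 96^{2} + \left(\left(-8986 + \left(1052 - -1726\right)\right) + 4955\right)\right) - 8271 = \left(\left(-154\right) 9216 + \left(\left(-8986 + \left(1052 + 1726\right)\right) + 4955\right)\right) - 8271 = \left(-1419264 + \left(\left(-8986 + 2778\right) + 4955\right)\right) - 8271 = \left(-1419264 + \left(-6208 + 4955\right)\right) - 8271 = \left(-1419264 - 1253\right) - 8271 = -1420517 - 8271 = -1428788$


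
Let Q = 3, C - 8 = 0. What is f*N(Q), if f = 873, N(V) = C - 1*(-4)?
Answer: 10476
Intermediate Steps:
C = 8 (C = 8 + 0 = 8)
N(V) = 12 (N(V) = 8 - 1*(-4) = 8 + 4 = 12)
f*N(Q) = 873*12 = 10476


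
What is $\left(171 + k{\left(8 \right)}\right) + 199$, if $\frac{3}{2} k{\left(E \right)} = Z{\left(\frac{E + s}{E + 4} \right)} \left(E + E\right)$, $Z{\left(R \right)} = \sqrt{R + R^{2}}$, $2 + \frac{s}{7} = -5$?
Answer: $370 + \frac{8 \sqrt{1189}}{9} \approx 400.65$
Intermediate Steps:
$s = -49$ ($s = -14 + 7 \left(-5\right) = -14 - 35 = -49$)
$k{\left(E \right)} = \frac{4 E \sqrt{\frac{\left(1 + \frac{-49 + E}{4 + E}\right) \left(-49 + E\right)}{4 + E}}}{3}$ ($k{\left(E \right)} = \frac{2 \sqrt{\frac{E - 49}{E + 4} \left(1 + \frac{E - 49}{E + 4}\right)} \left(E + E\right)}{3} = \frac{2 \sqrt{\frac{-49 + E}{4 + E} \left(1 + \frac{-49 + E}{4 + E}\right)} 2 E}{3} = \frac{2 \sqrt{\frac{\left(1 + \frac{-49 + E}{4 + E}\right) \left(-49 + E\right)}{4 + E}} 2 E}{3} = \frac{2 \cdot 2 E \sqrt{\frac{\left(1 + \frac{-49 + E}{4 + E}\right) \left(-49 + E\right)}{4 + E}}}{3} = \frac{4 E \sqrt{\frac{\left(1 + \frac{-49 + E}{4 + E}\right) \left(-49 + E\right)}{4 + E}}}{3}$)
$\left(171 + k{\left(8 \right)}\right) + 199 = \left(171 + \frac{4}{3} \cdot 8 \sqrt{\frac{\left(-49 + 8\right) \left(-45 + 2 \cdot 8\right)}{\left(4 + 8\right)^{2}}}\right) + 199 = \left(171 + \frac{4}{3} \cdot 8 \sqrt{\frac{1}{144} \left(-41\right) \left(-45 + 16\right)}\right) + 199 = \left(171 + \frac{4}{3} \cdot 8 \sqrt{\frac{1}{144} \left(-41\right) \left(-29\right)}\right) + 199 = \left(171 + \frac{4}{3} \cdot 8 \sqrt{\frac{1189}{144}}\right) + 199 = \left(171 + \frac{4}{3} \cdot 8 \frac{\sqrt{1189}}{12}\right) + 199 = \left(171 + \frac{8 \sqrt{1189}}{9}\right) + 199 = 370 + \frac{8 \sqrt{1189}}{9}$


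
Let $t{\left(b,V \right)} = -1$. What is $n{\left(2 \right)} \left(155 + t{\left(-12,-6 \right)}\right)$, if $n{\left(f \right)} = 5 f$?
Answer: $1540$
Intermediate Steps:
$n{\left(2 \right)} \left(155 + t{\left(-12,-6 \right)}\right) = 5 \cdot 2 \left(155 - 1\right) = 10 \cdot 154 = 1540$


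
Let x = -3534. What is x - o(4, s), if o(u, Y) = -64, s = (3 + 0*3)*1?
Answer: -3470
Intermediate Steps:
s = 3 (s = (3 + 0)*1 = 3*1 = 3)
x - o(4, s) = -3534 - 1*(-64) = -3534 + 64 = -3470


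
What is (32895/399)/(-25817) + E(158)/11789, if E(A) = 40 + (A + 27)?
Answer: 643307340/40479429529 ≈ 0.015892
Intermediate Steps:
E(A) = 67 + A (E(A) = 40 + (27 + A) = 67 + A)
(32895/399)/(-25817) + E(158)/11789 = (32895/399)/(-25817) + (67 + 158)/11789 = (32895*(1/399))*(-1/25817) + 225*(1/11789) = (10965/133)*(-1/25817) + 225/11789 = -10965/3433661 + 225/11789 = 643307340/40479429529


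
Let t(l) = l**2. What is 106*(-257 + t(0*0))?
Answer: -27242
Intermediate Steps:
106*(-257 + t(0*0)) = 106*(-257 + (0*0)**2) = 106*(-257 + 0**2) = 106*(-257 + 0) = 106*(-257) = -27242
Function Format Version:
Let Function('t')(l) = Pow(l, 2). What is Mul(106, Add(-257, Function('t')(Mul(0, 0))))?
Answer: -27242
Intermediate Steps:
Mul(106, Add(-257, Function('t')(Mul(0, 0)))) = Mul(106, Add(-257, Pow(Mul(0, 0), 2))) = Mul(106, Add(-257, Pow(0, 2))) = Mul(106, Add(-257, 0)) = Mul(106, -257) = -27242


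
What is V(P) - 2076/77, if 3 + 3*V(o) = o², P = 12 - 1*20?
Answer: -1531/231 ≈ -6.6277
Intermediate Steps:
P = -8 (P = 12 - 20 = -8)
V(o) = -1 + o²/3
V(P) - 2076/77 = (-1 + (⅓)*(-8)²) - 2076/77 = (-1 + (⅓)*64) - 2076/77 = (-1 + 64/3) - 1*2076/77 = 61/3 - 2076/77 = -1531/231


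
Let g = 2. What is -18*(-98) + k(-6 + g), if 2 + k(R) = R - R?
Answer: 1762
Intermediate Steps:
k(R) = -2 (k(R) = -2 + (R - R) = -2 + 0 = -2)
-18*(-98) + k(-6 + g) = -18*(-98) - 2 = 1764 - 2 = 1762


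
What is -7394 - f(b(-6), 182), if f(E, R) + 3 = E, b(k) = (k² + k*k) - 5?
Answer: -7458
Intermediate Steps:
b(k) = -5 + 2*k² (b(k) = (k² + k²) - 5 = 2*k² - 5 = -5 + 2*k²)
f(E, R) = -3 + E
-7394 - f(b(-6), 182) = -7394 - (-3 + (-5 + 2*(-6)²)) = -7394 - (-3 + (-5 + 2*36)) = -7394 - (-3 + (-5 + 72)) = -7394 - (-3 + 67) = -7394 - 1*64 = -7394 - 64 = -7458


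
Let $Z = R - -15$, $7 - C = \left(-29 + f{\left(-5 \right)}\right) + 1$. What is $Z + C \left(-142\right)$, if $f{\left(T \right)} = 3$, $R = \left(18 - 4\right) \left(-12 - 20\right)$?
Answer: $-4977$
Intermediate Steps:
$R = -448$ ($R = 14 \left(-32\right) = -448$)
$C = 32$ ($C = 7 - \left(\left(-29 + 3\right) + 1\right) = 7 - \left(-26 + 1\right) = 7 - -25 = 7 + 25 = 32$)
$Z = -433$ ($Z = -448 - -15 = -448 + 15 = -433$)
$Z + C \left(-142\right) = -433 + 32 \left(-142\right) = -433 - 4544 = -4977$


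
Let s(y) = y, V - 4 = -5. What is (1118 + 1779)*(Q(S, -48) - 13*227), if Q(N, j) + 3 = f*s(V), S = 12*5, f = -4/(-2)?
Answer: -8563532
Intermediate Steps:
V = -1 (V = 4 - 5 = -1)
f = 2 (f = -4*(-1/2) = 2)
S = 60
Q(N, j) = -5 (Q(N, j) = -3 + 2*(-1) = -3 - 2 = -5)
(1118 + 1779)*(Q(S, -48) - 13*227) = (1118 + 1779)*(-5 - 13*227) = 2897*(-5 - 2951) = 2897*(-2956) = -8563532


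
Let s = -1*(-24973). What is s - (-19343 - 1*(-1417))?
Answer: 42899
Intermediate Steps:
s = 24973
s - (-19343 - 1*(-1417)) = 24973 - (-19343 - 1*(-1417)) = 24973 - (-19343 + 1417) = 24973 - 1*(-17926) = 24973 + 17926 = 42899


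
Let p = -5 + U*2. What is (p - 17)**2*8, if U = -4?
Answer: 7200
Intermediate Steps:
p = -13 (p = -5 - 4*2 = -5 - 8 = -13)
(p - 17)**2*8 = (-13 - 17)**2*8 = (-30)**2*8 = 900*8 = 7200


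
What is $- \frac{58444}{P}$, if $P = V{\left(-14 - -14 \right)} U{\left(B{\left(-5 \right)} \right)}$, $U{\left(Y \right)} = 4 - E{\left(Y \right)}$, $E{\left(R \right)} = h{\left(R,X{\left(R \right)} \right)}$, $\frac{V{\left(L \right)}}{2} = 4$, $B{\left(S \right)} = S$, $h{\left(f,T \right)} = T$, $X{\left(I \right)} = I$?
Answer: $- \frac{14611}{18} \approx -811.72$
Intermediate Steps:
$V{\left(L \right)} = 8$ ($V{\left(L \right)} = 2 \cdot 4 = 8$)
$E{\left(R \right)} = R$
$U{\left(Y \right)} = 4 - Y$
$P = 72$ ($P = 8 \left(4 - -5\right) = 8 \left(4 + 5\right) = 8 \cdot 9 = 72$)
$- \frac{58444}{P} = - \frac{58444}{72} = \left(-58444\right) \frac{1}{72} = - \frac{14611}{18}$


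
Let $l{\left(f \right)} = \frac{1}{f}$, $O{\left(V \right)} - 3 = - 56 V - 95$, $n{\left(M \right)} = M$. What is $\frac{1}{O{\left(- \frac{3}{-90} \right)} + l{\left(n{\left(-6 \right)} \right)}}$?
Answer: $- \frac{30}{2821} \approx -0.010635$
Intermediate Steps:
$O{\left(V \right)} = -92 - 56 V$ ($O{\left(V \right)} = 3 - \left(95 + 56 V\right) = -92 - 56 V$)
$\frac{1}{O{\left(- \frac{3}{-90} \right)} + l{\left(n{\left(-6 \right)} \right)}} = \frac{1}{\left(-92 - 56 \left(- \frac{3}{-90}\right)\right) + \frac{1}{-6}} = \frac{1}{\left(-92 - 56 \left(\left(-3\right) \left(- \frac{1}{90}\right)\right)\right) - \frac{1}{6}} = \frac{1}{\left(-92 - \frac{28}{15}\right) - \frac{1}{6}} = \frac{1}{- \frac{1408}{15} - \frac{1}{6}} = \frac{1}{- \frac{2821}{30}} = - \frac{30}{2821}$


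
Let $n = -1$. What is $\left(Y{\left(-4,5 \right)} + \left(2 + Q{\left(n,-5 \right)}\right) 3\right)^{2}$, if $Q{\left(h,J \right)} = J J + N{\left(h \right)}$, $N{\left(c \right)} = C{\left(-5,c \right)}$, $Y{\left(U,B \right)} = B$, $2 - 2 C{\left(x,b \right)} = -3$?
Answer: $\frac{34969}{4} \approx 8742.3$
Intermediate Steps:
$C{\left(x,b \right)} = \frac{5}{2}$ ($C{\left(x,b \right)} = 1 - - \frac{3}{2} = 1 + \frac{3}{2} = \frac{5}{2}$)
$N{\left(c \right)} = \frac{5}{2}$
$Q{\left(h,J \right)} = \frac{5}{2} + J^{2}$ ($Q{\left(h,J \right)} = J J + \frac{5}{2} = J^{2} + \frac{5}{2} = \frac{5}{2} + J^{2}$)
$\left(Y{\left(-4,5 \right)} + \left(2 + Q{\left(n,-5 \right)}\right) 3\right)^{2} = \left(5 + \left(2 + \left(\frac{5}{2} + \left(-5\right)^{2}\right)\right) 3\right)^{2} = \left(5 + \left(2 + \left(\frac{5}{2} + 25\right)\right) 3\right)^{2} = \left(5 + \left(2 + \frac{55}{2}\right) 3\right)^{2} = \left(5 + \frac{59}{2} \cdot 3\right)^{2} = \left(5 + \frac{177}{2}\right)^{2} = \left(\frac{187}{2}\right)^{2} = \frac{34969}{4}$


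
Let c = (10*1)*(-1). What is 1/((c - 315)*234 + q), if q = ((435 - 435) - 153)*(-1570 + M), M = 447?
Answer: 1/95769 ≈ 1.0442e-5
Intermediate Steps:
c = -10 (c = 10*(-1) = -10)
q = 171819 (q = ((435 - 435) - 153)*(-1570 + 447) = (0 - 153)*(-1123) = -153*(-1123) = 171819)
1/((c - 315)*234 + q) = 1/((-10 - 315)*234 + 171819) = 1/(-325*234 + 171819) = 1/(-76050 + 171819) = 1/95769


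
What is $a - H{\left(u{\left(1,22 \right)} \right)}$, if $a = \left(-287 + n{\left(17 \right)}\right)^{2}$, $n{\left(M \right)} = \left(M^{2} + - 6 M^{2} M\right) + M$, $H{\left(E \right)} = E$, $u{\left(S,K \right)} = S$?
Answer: $867832680$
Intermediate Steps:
$n{\left(M \right)} = M + M^{2} - 6 M^{3}$ ($n{\left(M \right)} = \left(M^{2} - 6 M^{3}\right) + M = M + M^{2} - 6 M^{3}$)
$a = 867832681$ ($a = \left(-287 + 17 \left(1 + 17 - 6 \cdot 17^{2}\right)\right)^{2} = \left(-287 + 17 \left(1 + 17 - 1734\right)\right)^{2} = \left(-287 + 17 \left(-1716\right)\right)^{2} = \left(-287 - 29172\right)^{2} = \left(-29459\right)^{2} = 867832681$)
$a - H{\left(u{\left(1,22 \right)} \right)} = 867832681 - 1 = 867832680$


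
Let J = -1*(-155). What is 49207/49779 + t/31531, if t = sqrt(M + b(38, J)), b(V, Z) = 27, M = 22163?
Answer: 49207/49779 + sqrt(22190)/31531 ≈ 0.99323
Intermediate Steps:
J = 155
t = sqrt(22190) (t = sqrt(22163 + 27) = sqrt(22190) ≈ 148.96)
49207/49779 + t/31531 = 49207/49779 + sqrt(22190)/31531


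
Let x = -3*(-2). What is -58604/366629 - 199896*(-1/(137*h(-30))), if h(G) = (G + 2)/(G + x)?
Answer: 439669822268/351597211 ≈ 1250.5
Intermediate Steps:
x = 6
h(G) = (2 + G)/(6 + G) (h(G) = (G + 2)/(G + 6) = (2 + G)/(6 + G))
-58604/366629 - 199896*(-1/(137*h(-30))) = -58604/366629 - 199896*(-(6 - 30)/(137*(2 - 30))) = -58604*1/366629 - 199896/((-137*(-28)/(-24))) = -58604/366629 - 199896/((-(-137)*(-28)/24)) = -58604/366629 - 199896/((-137*7/6)) = -58604/366629 - 199896/(-959/6) = -58604/366629 - 199896*(-6/959) = -58604/366629 + 1199376/959 = 439669822268/351597211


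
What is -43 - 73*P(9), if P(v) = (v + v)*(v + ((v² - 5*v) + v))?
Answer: -70999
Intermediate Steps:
P(v) = 2*v*(v² - 3*v) (P(v) = (2*v)*(v + (v² - 4*v)) = (2*v)*(v² - 3*v) = 2*v*(v² - 3*v))
-43 - 73*P(9) = -43 - 146*9²*(-3 + 9) = -43 - 146*81*6 = -43 - 73*972 = -43 - 70956 = -70999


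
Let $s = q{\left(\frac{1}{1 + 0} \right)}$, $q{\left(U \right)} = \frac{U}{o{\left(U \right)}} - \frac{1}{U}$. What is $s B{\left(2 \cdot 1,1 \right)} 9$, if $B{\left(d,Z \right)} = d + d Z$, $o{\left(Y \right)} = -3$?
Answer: $-48$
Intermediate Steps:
$B{\left(d,Z \right)} = d + Z d$
$q{\left(U \right)} = - \frac{1}{U} - \frac{U}{3}$ ($q{\left(U \right)} = \frac{U}{-3} - \frac{1}{U} = U \left(- \frac{1}{3}\right) - \frac{1}{U} = - \frac{U}{3} - \frac{1}{U} = - \frac{1}{U} - \frac{U}{3}$)
$s = - \frac{4}{3}$ ($s = - \frac{1}{\frac{1}{1 + 0}} - \frac{1}{3 \left(1 + 0\right)} = - \frac{1}{1^{-1}} - \frac{1}{3 \cdot 1} = - 1^{-1} - \frac{1}{3} = \left(-1\right) 1 - \frac{1}{3} = -1 - \frac{1}{3} = - \frac{4}{3} \approx -1.3333$)
$s B{\left(2 \cdot 1,1 \right)} 9 = - \frac{4 \cdot 2 \cdot 1 \left(1 + 1\right)}{3} \cdot 9 = - \frac{4 \cdot 2 \cdot 2}{3} \cdot 9 = \left(- \frac{4}{3}\right) 4 \cdot 9 = \left(- \frac{16}{3}\right) 9 = -48$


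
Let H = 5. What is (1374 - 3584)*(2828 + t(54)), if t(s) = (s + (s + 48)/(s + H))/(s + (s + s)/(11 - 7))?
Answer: -9958481000/1593 ≈ -6.2514e+6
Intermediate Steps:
t(s) = 2*(s + (48 + s)/(5 + s))/(3*s) (t(s) = (s + (s + 48)/(s + 5))/(s + (s + s)/(11 - 7)) = (s + (48 + s)/(5 + s))/(s + (2*s)/4) = (s + (48 + s)/(5 + s))/(s + (2*s)*(1/4)) = (s + (48 + s)/(5 + s))/(s + s/2) = (s + (48 + s)/(5 + s))/((3*s/2)) = (s + (48 + s)/(5 + s))*(2/(3*s)) = 2*(s + (48 + s)/(5 + s))/(3*s))
(1374 - 3584)*(2828 + t(54)) = (1374 - 3584)*(2828 + (2/3)*(48 + 54**2 + 6*54)/(54*(5 + 54))) = -2210*(2828 + (2/3)*(1/54)*(48 + 2916 + 324)/59) = -2210*(2828 + (2/3)*(1/54)*(1/59)*3288) = -2210*(2828 + 1096/1593) = -2210*4506100/1593 = -9958481000/1593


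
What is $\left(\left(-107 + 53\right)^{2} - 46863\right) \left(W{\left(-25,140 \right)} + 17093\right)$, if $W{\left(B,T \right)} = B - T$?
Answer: $-743934816$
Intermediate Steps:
$\left(\left(-107 + 53\right)^{2} - 46863\right) \left(W{\left(-25,140 \right)} + 17093\right) = \left(\left(-107 + 53\right)^{2} - 46863\right) \left(\left(-25 - 140\right) + 17093\right) = \left(\left(-54\right)^{2} - 46863\right) \left(\left(-25 - 140\right) + 17093\right) = \left(2916 - 46863\right) \left(-165 + 17093\right) = \left(-43947\right) 16928 = -743934816$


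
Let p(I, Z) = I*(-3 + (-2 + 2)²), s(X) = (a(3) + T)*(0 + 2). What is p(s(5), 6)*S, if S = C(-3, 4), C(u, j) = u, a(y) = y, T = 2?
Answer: 90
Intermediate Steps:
s(X) = 10 (s(X) = (3 + 2)*(0 + 2) = 5*2 = 10)
p(I, Z) = -3*I (p(I, Z) = I*(-3 + 0²) = I*(-3 + 0) = I*(-3) = -3*I)
S = -3
p(s(5), 6)*S = -3*10*(-3) = -30*(-3) = 90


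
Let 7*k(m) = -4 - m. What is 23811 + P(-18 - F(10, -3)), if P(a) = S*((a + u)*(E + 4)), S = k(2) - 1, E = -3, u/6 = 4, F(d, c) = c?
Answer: 166560/7 ≈ 23794.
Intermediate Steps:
u = 24 (u = 6*4 = 24)
k(m) = -4/7 - m/7 (k(m) = (-4 - m)/7 = -4/7 - m/7)
S = -13/7 (S = (-4/7 - ⅐*2) - 1 = (-4/7 - 2/7) - 1 = -6/7 - 1 = -13/7 ≈ -1.8571)
P(a) = -312/7 - 13*a/7 (P(a) = -13*(a + 24)*(-3 + 4)/7 = -13*(24 + a)/7 = -312/7 - 13*a/7)
23811 + P(-18 - F(10, -3)) = 23811 + (-312/7 - 13*(-18 - 1*(-3))/7) = 23811 + (-312/7 - 13*(-18 + 3)/7) = 23811 + (-312/7 - 13/7*(-15)) = 23811 + (-312/7 + 195/7) = 23811 - 117/7 = 166560/7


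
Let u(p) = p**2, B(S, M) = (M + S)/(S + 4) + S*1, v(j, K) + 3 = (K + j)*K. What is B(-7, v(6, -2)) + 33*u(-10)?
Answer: 3299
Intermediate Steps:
v(j, K) = -3 + K*(K + j) (v(j, K) = -3 + (K + j)*K = -3 + K*(K + j))
B(S, M) = S + (M + S)/(4 + S) (B(S, M) = (M + S)/(4 + S) + S = S + (M + S)/(4 + S))
B(-7, v(6, -2)) + 33*u(-10) = ((-3 + (-2)**2 - 2*6) + (-7)**2 + 5*(-7))/(4 - 7) + 33*(-10)**2 = ((-3 + 4 - 12) + 49 - 35)/(-3) + 33*100 = -(-11 + 49 - 35)/3 + 3300 = -1/3*3 + 3300 = -1 + 3300 = 3299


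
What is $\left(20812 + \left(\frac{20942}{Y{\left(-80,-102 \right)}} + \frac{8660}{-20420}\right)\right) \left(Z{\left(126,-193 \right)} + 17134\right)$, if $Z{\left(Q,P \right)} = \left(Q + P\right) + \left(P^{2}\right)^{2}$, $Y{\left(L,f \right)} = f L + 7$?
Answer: $\frac{240813788348830289540}{8338507} \approx 2.888 \cdot 10^{13}$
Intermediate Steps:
$Y{\left(L,f \right)} = 7 + L f$ ($Y{\left(L,f \right)} = L f + 7 = 7 + L f$)
$Z{\left(Q,P \right)} = P + Q + P^{4}$ ($Z{\left(Q,P \right)} = \left(P + Q\right) + P^{4} = P + Q + P^{4}$)
$\left(20812 + \left(\frac{20942}{Y{\left(-80,-102 \right)}} + \frac{8660}{-20420}\right)\right) \left(Z{\left(126,-193 \right)} + 17134\right) = \left(20812 + \left(\frac{20942}{7 - -8160} + \frac{8660}{-20420}\right)\right) \left(\left(-193 + 126 + \left(-193\right)^{4}\right) + 17134\right) = \left(20812 + \left(\frac{20942}{7 + 8160} + 8660 \left(- \frac{1}{20420}\right)\right)\right) \left(\left(-193 + 126 + 1387488001\right) + 17134\right) = \left(20812 - \left(\frac{433}{1021} - \frac{20942}{8167}\right)\right) \left(1387487934 + 17134\right) = \left(20812 + \left(20942 \cdot \frac{1}{8167} - \frac{433}{1021}\right)\right) 1387505068 = \left(20812 + \left(\frac{20942}{8167} - \frac{433}{1021}\right)\right) 1387505068 = \left(20812 + \frac{17845471}{8338507}\right) 1387505068 = \frac{173558853155}{8338507} \cdot 1387505068 = \frac{240813788348830289540}{8338507}$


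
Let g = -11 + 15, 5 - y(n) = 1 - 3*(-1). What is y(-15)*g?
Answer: 4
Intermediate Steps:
y(n) = 1 (y(n) = 5 - (1 - 3*(-1)) = 5 - (1 + 3) = 5 - 1*4 = 5 - 4 = 1)
g = 4
y(-15)*g = 1*4 = 4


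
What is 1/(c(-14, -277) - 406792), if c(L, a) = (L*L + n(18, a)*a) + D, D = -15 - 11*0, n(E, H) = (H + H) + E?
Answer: -1/258139 ≈ -3.8739e-6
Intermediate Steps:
n(E, H) = E + 2*H (n(E, H) = 2*H + E = E + 2*H)
D = -15 (D = -15 + 0 = -15)
c(L, a) = -15 + L² + a*(18 + 2*a) (c(L, a) = (L*L + (18 + 2*a)*a) - 15 = (L² + a*(18 + 2*a)) - 15 = -15 + L² + a*(18 + 2*a))
1/(c(-14, -277) - 406792) = 1/((-15 + (-14)² + 2*(-277)*(9 - 277)) - 406792) = 1/((-15 + 196 + 2*(-277)*(-268)) - 406792) = 1/((-15 + 196 + 148472) - 406792) = 1/(148653 - 406792) = 1/(-258139) = -1/258139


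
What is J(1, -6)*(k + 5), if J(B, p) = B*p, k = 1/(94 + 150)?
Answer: -3663/122 ≈ -30.025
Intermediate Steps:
k = 1/244 ≈ 0.0040984
J(1, -6)*(k + 5) = (1*(-6))*(1/244 + 5) = -6*1221/244 = -3663/122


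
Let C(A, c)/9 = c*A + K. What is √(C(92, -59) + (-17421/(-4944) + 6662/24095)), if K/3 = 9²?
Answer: I*√4598372988883279815/9927140 ≈ 216.01*I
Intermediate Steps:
K = 243 (K = 3*9² = 3*81 = 243)
C(A, c) = 2187 + 9*A*c (C(A, c) = 9*(c*A + 243) = 9*(A*c + 243) = 9*(243 + A*c) = 2187 + 9*A*c)
√(C(92, -59) + (-17421/(-4944) + 6662/24095)) = √((2187 + 9*92*(-59)) + (-17421/(-4944) + 6662/24095)) = √((2187 - 48852) + (-17421*(-1/4944) + 6662*(1/24095))) = √(-46665 + (5807/1648 + 6662/24095)) = √(-46665 + 150898641/39708560) = √(-1852849053759/39708560) = I*√4598372988883279815/9927140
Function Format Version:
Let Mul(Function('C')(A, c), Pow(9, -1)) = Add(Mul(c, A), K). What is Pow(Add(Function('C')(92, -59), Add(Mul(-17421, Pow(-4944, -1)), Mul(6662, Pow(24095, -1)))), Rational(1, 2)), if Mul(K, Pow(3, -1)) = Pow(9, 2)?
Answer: Mul(Rational(1, 9927140), I, Pow(4598372988883279815, Rational(1, 2))) ≈ Mul(216.01, I)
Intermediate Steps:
K = 243 (K = Mul(3, Pow(9, 2)) = Mul(3, 81) = 243)
Function('C')(A, c) = Add(2187, Mul(9, A, c)) (Function('C')(A, c) = Mul(9, Add(Mul(c, A), 243)) = Mul(9, Add(Mul(A, c), 243)) = Mul(9, Add(243, Mul(A, c))) = Add(2187, Mul(9, A, c)))
Pow(Add(Function('C')(92, -59), Add(Mul(-17421, Pow(-4944, -1)), Mul(6662, Pow(24095, -1)))), Rational(1, 2)) = Pow(Add(Add(2187, Mul(9, 92, -59)), Add(Mul(-17421, Pow(-4944, -1)), Mul(6662, Pow(24095, -1)))), Rational(1, 2)) = Pow(Add(Add(2187, -48852), Add(Mul(-17421, Rational(-1, 4944)), Mul(6662, Rational(1, 24095)))), Rational(1, 2)) = Pow(Add(-46665, Add(Rational(5807, 1648), Rational(6662, 24095))), Rational(1, 2)) = Pow(Add(-46665, Rational(150898641, 39708560)), Rational(1, 2)) = Pow(Rational(-1852849053759, 39708560), Rational(1, 2)) = Mul(Rational(1, 9927140), I, Pow(4598372988883279815, Rational(1, 2)))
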